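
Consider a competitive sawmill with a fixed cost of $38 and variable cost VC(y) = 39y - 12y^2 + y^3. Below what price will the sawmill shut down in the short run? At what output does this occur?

The shutdown price is the minimum of AVC. VC = 39y - 12y^2 + y^3, so AVC = 39 - 12y + y^2.
dAVC/dy = -12 + 2y = 0 gives y = 6. min AVC = 39 - 12·6 + 6^2 = 3.
The firm shuts down for any P below $3.

$3 per unit, at y = 6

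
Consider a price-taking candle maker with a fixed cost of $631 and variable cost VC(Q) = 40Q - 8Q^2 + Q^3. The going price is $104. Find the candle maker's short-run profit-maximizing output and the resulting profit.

Profit = -$119 at Q = 8

AVC = 40 - 8Q + Q^2; min AVC = $24 at Q = 4. Since P = $104 ≥ min AVC, the firm produces.
With MC = 40 - 16Q + 3Q^2, P = MC on the upward-sloping part at Q* = 8.
TR = 104·8 = 832. TC = 631 + 320 = 951. Profit = 832 − 951 = -$119.
That loss of $119 beats the $631 the firm would lose by shutting down; producing recovers $512 of fixed cost.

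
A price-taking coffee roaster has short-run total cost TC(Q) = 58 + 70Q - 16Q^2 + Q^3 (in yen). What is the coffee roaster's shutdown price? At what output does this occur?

¥6 per unit, at Q = 8

Short-run supply begins at min AVC. From VC = 70Q - 16Q^2 + Q^3, AVC = 70 - 16Q + Q^2.
At the minimum of AVC, MC = AVC. MC = 70 - 32Q + 3Q^2; setting MC = AVC gives 2Q^2 - 16Q = 0, so Q = 8. min AVC = 6.
So the shutdown price is ¥6.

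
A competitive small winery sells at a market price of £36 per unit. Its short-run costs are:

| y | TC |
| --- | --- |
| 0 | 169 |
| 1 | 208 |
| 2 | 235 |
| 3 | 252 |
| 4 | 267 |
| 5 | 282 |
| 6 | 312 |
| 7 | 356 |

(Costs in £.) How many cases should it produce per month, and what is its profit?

Tabulate TR − TC: y=0: -169; y=1: -172; y=2: -163; y=3: -144; y=4: -123; y=5: -102; y=6: -96; y=7: -104.
Profit is maximized at y = 6. AVC there is 143/6 = £23.83 ≤ P, so producing beats shutting down (which would give -£169).

y = 6; profit = -£96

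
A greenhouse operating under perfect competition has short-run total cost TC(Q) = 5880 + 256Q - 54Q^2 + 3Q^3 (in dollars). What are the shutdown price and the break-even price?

AVC = 256 - 54Q + 3Q^2; minimized at Q = 9, giving min AVC = $13. That is the shutdown price.
ATC = 5880/Q + 256 - 54Q + 3Q^2. Setting dATC/dQ = −5880/Q^2 − 54 + 6Q = 0 gives Q = 14 (since 6·14^3 − 54·14^2 = 5880).
min ATC = 5880/14 + 256 − 54·14 + 3·14^2 = $508. That is the break-even price.
For $13 ≤ P < $508 the firm produces at a loss; below $13 it shuts down.

Shutdown price = $13; break-even price = $508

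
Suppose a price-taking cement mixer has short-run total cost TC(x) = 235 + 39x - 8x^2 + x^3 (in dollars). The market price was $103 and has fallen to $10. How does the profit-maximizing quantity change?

Output falls from 8 to 0 (the firm shuts down)

MC = 39 - 16x + 3x^2; the shutdown threshold is min AVC = $23 (at x = 4).
At P = $103 ≥ min AVC, set P = MC on the rising branch: x = 8.
At P = $10 < min AVC = $23, price no longer covers variable cost at any output, so the firm shuts down: x = 0.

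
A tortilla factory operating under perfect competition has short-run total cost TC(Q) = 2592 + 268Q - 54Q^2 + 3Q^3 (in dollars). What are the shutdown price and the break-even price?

AVC = 268 - 54Q + 3Q^2; minimized at Q = 9, giving min AVC = $25. That is the shutdown price.
ATC = 2592/Q + 268 - 54Q + 3Q^2. Setting dATC/dQ = −2592/Q^2 − 54 + 6Q = 0 gives Q = 12 (since 6·12^3 − 54·12^2 = 2592).
min ATC = 2592/12 + 268 − 54·12 + 3·12^2 = $268. That is the break-even price.
For $25 ≤ P < $268 the firm produces at a loss; below $25 it shuts down.

Shutdown price = $25; break-even price = $268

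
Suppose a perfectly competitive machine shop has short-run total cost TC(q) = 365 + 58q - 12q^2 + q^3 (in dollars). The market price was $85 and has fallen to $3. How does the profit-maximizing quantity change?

MC = 58 - 24q + 3q^2; the shutdown threshold is min AVC = $22 (at q = 6).
With P = $85 above the shutdown price, P = MC gives q = 9.
At P = $3 < min AVC = $22, price no longer covers variable cost at any output, so the firm shuts down: q = 0.

Output falls from 9 to 0 (the firm shuts down)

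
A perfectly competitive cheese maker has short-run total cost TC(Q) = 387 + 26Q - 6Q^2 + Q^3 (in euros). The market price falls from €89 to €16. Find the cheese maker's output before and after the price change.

Output falls from 7 to 0 (the firm shuts down)

AVC = 26 - 6Q + Q^2, minimized at Q = 3 where min AVC = €17. MC = 26 - 12Q + 3Q^2.
With P = €89 above the shutdown price, P = MC gives Q = 7.
At P = €16 < min AVC = €17, price no longer covers variable cost at any output, so the firm shuts down: Q = 0.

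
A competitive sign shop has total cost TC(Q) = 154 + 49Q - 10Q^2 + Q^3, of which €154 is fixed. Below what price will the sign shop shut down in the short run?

The firm shuts down when price falls below the minimum of average variable cost. AVC = VC/Q = 49 - 10Q + Q^2.
dAVC/dQ = -10 + 2Q = 0 gives Q = 5. min AVC = 49 - 10·5 + 5^2 = 24.
For P < €24 the firm produces nothing.

€24 per unit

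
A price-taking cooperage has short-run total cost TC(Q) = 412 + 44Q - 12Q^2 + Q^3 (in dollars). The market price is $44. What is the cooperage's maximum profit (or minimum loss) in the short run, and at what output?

Profit = -$156 at Q = 8

AVC = 44 - 12Q + Q^2; min AVC = $8 at Q = 6. Since P = $44 ≥ min AVC, the firm produces.
MC = 44 - 24Q + 3Q^2. Setting P = MC and taking the root on the rising branch gives Q* = 8.
TR = 44·8 = 352. TC = 412 + 96 = 508. Profit = 352 − 508 = -$156.
Shutting down would mean losing the fixed cost of $412, so operating at a loss of $156 is better by $256.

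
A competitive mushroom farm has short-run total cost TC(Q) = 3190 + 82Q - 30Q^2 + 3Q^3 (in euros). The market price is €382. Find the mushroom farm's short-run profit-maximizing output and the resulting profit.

AVC = 82 - 30Q + 3Q^2 has its minimum €7 at Q = 5; price €382 clears that bar, so the firm operates.
With MC = 82 - 60Q + 9Q^2, P = MC on the upward-sloping part at Q* = 10.
TR = 382·10 = 3820. TC = 3190 + 820 = 4010. Profit = 3820 − 4010 = -€190.
Shutting down would mean losing the fixed cost of €3190, so operating at a loss of €190 is better by €3000.

Profit = -€190 at Q = 10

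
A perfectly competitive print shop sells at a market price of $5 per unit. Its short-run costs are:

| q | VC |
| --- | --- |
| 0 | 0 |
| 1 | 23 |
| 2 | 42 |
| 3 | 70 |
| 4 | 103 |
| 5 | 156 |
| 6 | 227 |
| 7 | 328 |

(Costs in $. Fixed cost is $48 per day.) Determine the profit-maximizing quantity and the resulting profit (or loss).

Profit at each row (π = 5q − TC): q=0: -48; q=1: -66; q=2: -80; q=3: -103; q=4: -131; q=5: -179; q=6: -245; q=7: -341.
Profit is highest at q = 0. Equivalently, the lowest AVC in the table is 42/2 ≈ $21 at q = 2, and P = $5 falls below it — price never covers variable cost, so the firm shuts down and loses only its fixed cost.

q = 0 (shut down); profit = -$48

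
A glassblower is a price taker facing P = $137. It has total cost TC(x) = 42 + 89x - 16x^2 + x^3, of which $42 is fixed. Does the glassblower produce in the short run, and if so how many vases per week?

Produce at x = 12

From TC, MC = TC'(x) = 89 - 32x + 3x^2 and AVC = VC/x = 89 - 16x + x^2.
AVC hits its minimum where MC = AVC, at x = 8, giving min AVC = 89 - 16·8 + 8^2 = $25.
Because $137 ≥ $25, revenue can cover variable cost; the firm operates.
Solving P = MC: -48 - 32x + 3x^2 = 0 ⇒ x = -4/3 or 12. On the upward-sloping branch, x* = 12.
Check: AVC at x = 12 is $41 ≤ P, so revenue covers variable cost.
Profit = P·x − TC = 137·12 − 534 = $1110.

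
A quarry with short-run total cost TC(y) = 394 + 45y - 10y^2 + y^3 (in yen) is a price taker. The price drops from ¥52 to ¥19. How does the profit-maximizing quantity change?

AVC = 45 - 10y + y^2, minimized at y = 5 where min AVC = ¥20. MC = 45 - 20y + 3y^2.
At P = ¥52 ≥ min AVC, set P = MC on the rising branch: y = 7.
At P = ¥19 < min AVC = ¥20, price no longer covers variable cost at any output, so the firm shuts down: y = 0.

Output falls from 7 to 0 (the firm shuts down)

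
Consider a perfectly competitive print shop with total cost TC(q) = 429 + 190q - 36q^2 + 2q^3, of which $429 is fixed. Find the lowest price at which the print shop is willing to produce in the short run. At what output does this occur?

$28 per unit, at q = 9

Short-run supply begins at min AVC. From VC = 190q - 36q^2 + 2q^3, AVC = 190 - 36q + 2q^2.
dAVC/dq = -36 + 4q = 0 gives q = 9. min AVC = 190 - 36·9 + 2·9^2 = 28.
For P < $28 the firm produces nothing.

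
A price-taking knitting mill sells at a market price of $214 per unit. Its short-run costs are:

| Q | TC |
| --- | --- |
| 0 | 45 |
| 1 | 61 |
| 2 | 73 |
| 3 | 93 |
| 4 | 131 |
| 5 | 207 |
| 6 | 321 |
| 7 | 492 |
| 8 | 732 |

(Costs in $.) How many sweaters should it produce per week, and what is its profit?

Q = 7; profit = $1006

Tabulate TR − TC: Q=0: -45; Q=1: 153; Q=2: 355; Q=3: 549; Q=4: 725; Q=5: 863; Q=6: 963; Q=7: 1006; Q=8: 980.
Profit is maximized at Q = 7. AVC there is 447/7 = $63.86 ≤ P, so producing beats shutting down (which would give -$45).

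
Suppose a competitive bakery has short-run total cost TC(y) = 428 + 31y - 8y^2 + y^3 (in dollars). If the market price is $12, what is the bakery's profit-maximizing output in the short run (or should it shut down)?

Shut down

Strip out fixed cost: VC = 31y - 8y^2 + y^3. Then AVC = 31 - 8y + y^2 and MC = 31 - 16y + 3y^2.
The AVC parabola has its vertex at y = 8/2 = 4, where AVC = 31 - 8·4 + 4^2 = $15.
P = $12 lies below min AVC = $15; no output level covers variable cost.
Best response: produce nothing and absorb the $428 fixed cost.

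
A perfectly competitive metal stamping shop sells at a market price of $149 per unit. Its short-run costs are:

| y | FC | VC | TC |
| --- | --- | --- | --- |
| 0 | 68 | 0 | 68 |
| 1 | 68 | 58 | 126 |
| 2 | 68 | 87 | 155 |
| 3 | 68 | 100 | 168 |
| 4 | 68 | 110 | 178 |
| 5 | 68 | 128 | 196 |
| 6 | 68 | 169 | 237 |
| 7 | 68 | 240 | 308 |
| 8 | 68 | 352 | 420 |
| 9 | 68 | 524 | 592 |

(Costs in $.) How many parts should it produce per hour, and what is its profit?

y = 8; profit = $772

Compute π = P·y − TC at each output: y=0: -68; y=1: 23; y=2: 143; y=3: 279; y=4: 418; y=5: 549; y=6: 657; y=7: 735; y=8: 772; y=9: 749.
Profit is maximized at y = 8. AVC there is 352/8 = $44 ≤ P, so producing beats shutting down (which would give -$68).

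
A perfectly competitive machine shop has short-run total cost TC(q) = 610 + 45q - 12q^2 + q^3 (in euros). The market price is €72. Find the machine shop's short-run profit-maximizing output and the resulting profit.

Profit = -€124 at q = 9

AVC = 45 - 12q + q^2; min AVC = €9 at q = 6. Since P = €72 ≥ min AVC, the firm produces.
With MC = 45 - 24q + 3q^2, P = MC on the upward-sloping part at q* = 9.
TR = 72·9 = 648. TC = 610 + 162 = 772. Profit = 648 − 772 = -€124.
That loss of €124 beats the €610 the firm would lose by shutting down; producing recovers €486 of fixed cost.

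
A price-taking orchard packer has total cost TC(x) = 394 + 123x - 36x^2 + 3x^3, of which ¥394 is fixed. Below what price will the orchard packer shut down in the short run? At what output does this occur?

Short-run supply begins at min AVC. From VC = 123x - 36x^2 + 3x^3, AVC = 123 - 36x + 3x^2.
dAVC/dx = -36 + 6x = 0 gives x = 6. min AVC = 123 - 36·6 + 3·6^2 = 15.
The firm shuts down for any P below ¥15.

¥15 per unit, at x = 6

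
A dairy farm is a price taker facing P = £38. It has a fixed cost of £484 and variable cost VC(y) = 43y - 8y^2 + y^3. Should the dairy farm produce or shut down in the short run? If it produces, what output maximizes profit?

Variable cost is VC = 43y - 8y^2 + y^3, so AVC = VC/y = 43 - 8y + y^2 and MC = dTC/dy = 43 - 16y + 3y^2.
AVC hits its minimum where MC = AVC, at y = 4, giving min AVC = 43 - 8·4 + 4^2 = £27.
P = £38 exceeds min AVC = £27, so the firm stays open.
Solving P = MC: 5 - 16y + 3y^2 = 0 ⇒ y = 1/3 or 5. On the upward-sloping branch, y* = 5.
Check: AVC at y = 5 is £28 ≤ P, so revenue covers variable cost.
Profit = P·y − TC = 38·5 − 624 = -£434, a loss, but smaller than the £484 fixed cost the firm would lose by shutting down.

Produce at y = 5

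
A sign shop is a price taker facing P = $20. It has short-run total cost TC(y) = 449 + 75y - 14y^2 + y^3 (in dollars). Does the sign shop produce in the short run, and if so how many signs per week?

From TC, MC = TC'(y) = 75 - 28y + 3y^2 and AVC = VC/y = 75 - 14y + y^2.
AVC is minimized where dAVC/dy = -14 + 2y = 0, at y = 7; min AVC = 75 - 14·7 + 7^2 = $26.
Since P = $20 < min AVC = $26, price fails to cover variable cost at any output.
The firm minimizes its loss by shutting down and losing only its fixed cost of $449.

Shut down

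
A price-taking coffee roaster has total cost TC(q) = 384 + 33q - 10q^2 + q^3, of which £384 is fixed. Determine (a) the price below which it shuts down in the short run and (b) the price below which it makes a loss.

Shutdown price = £8; break-even price = £65

AVC = 33 - 10q + q^2; minimized at q = 5, giving min AVC = £8. That is the shutdown price.
ATC = 384/q + 33 - 10q + q^2. Setting dATC/dq = −384/q^2 − 10 + 2q = 0 gives q = 8 (since 2·8^3 − 10·8^2 = 384).
min ATC = 384/8 + 33 − 10·8 + 8^2 = £65. That is the break-even price.
For £8 ≤ P < £65 the firm produces at a loss; below £8 it shuts down.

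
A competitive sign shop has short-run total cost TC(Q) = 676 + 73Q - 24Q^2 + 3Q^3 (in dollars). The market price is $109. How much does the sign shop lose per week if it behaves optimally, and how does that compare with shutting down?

Profit = -$244 at Q = 6

AVC = 73 - 24Q + 3Q^2 has its minimum $25 at Q = 4; price $109 clears that bar, so the firm operates.
MC = 73 - 48Q + 9Q^2. Setting P = MC and taking the root on the rising branch gives Q* = 6.
TR = 109·6 = 654. TC = 676 + 222 = 898. Profit = 654 − 898 = -$244.
That loss of $244 beats the $676 the firm would lose by shutting down; producing recovers $432 of fixed cost.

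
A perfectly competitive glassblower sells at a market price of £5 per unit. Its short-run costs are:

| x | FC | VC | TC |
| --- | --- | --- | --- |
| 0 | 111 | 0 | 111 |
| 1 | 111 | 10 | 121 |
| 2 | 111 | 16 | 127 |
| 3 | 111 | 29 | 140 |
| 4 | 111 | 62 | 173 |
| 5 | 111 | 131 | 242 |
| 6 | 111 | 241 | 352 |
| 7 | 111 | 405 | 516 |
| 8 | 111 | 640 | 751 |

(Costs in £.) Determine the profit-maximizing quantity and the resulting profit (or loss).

Tabulate TR − TC: x=0: -111; x=1: -116; x=2: -117; x=3: -125; x=4: -153; x=5: -217; x=6: -322; x=7: -481; x=8: -711.
Profit is highest at x = 0. Equivalently, the lowest AVC in the table is 16/2 ≈ £8 at x = 2, and P = £5 falls below it — price never covers variable cost, so the firm shuts down and loses only its fixed cost.

x = 0 (shut down); profit = -£111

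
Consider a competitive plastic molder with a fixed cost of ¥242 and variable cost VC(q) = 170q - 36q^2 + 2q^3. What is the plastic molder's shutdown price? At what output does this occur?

The shutdown price is the minimum of AVC. VC = 170q - 36q^2 + 2q^3, so AVC = 170 - 36q + 2q^2.
dAVC/dq = -36 + 4q = 0 gives q = 9. min AVC = 170 - 36·9 + 2·9^2 = 8.
So the shutdown price is ¥8.

¥8 per unit, at q = 9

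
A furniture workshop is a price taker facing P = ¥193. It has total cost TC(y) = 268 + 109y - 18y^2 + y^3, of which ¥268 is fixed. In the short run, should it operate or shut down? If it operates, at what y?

Variable cost is VC = 109y - 18y^2 + y^3, so AVC = VC/y = 109 - 18y + y^2 and MC = dTC/dy = 109 - 36y + 3y^2.
AVC hits its minimum where MC = AVC, at y = 9, giving min AVC = 109 - 18·9 + 9^2 = ¥28.
Since P = ¥193 ≥ min AVC = ¥28, price covers variable cost and the firm should produce.
Set P = MC: 193 = 109 - 36y + 3y^2 → -84 - 36y + 3y^2 = 0. The roots are y = -2 and y = 14; the profit-maximizing output is on the rising part of MC, so y* = 14.
Check: AVC at y = 14 is ¥53 ≤ P, so revenue covers variable cost.
Profit = P·y − TC = 193·14 − 1010 = ¥1692.

Produce at y = 14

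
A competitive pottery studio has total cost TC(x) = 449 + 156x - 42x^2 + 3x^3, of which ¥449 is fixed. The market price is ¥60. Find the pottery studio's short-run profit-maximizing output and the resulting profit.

Profit = -¥65 at x = 8

AVC = 156 - 42x + 3x^2 has its minimum ¥9 at x = 7; price ¥60 clears that bar, so the firm operates.
MC = 156 - 84x + 9x^2. Setting P = MC and taking the root on the rising branch gives x* = 8.
TR = 60·8 = 480. TC = 449 + 96 = 545. Profit = 480 − 545 = -¥65.
That loss of ¥65 beats the ¥449 the firm would lose by shutting down; producing recovers ¥384 of fixed cost.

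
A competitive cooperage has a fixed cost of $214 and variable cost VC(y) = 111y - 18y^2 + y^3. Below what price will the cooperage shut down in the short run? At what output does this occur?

$30 per unit, at y = 9

Short-run supply begins at min AVC. From VC = 111y - 18y^2 + y^3, AVC = 111 - 18y + y^2.
dAVC/dy = -18 + 2y = 0 gives y = 9. min AVC = 111 - 18·9 + 9^2 = 30.
For P < $30 the firm produces nothing.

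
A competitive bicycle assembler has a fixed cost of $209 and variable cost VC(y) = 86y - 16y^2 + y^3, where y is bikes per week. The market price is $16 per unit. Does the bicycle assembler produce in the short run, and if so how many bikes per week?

Strip out fixed cost: VC = 86y - 16y^2 + y^3. Then AVC = 86 - 16y + y^2 and MC = 86 - 32y + 3y^2.
AVC hits its minimum where MC = AVC, at y = 8, giving min AVC = 86 - 16·8 + 8^2 = $22.
P = $16 lies below min AVC = $22; no output level covers variable cost.
Best response: produce nothing and absorb the $209 fixed cost.

Shut down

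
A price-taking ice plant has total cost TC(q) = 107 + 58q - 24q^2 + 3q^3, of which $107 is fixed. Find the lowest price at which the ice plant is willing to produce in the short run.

Short-run supply begins at min AVC. From VC = 58q - 24q^2 + 3q^3, AVC = 58 - 24q + 3q^2.
dAVC/dq = -24 + 6q = 0 gives q = 4. min AVC = 58 - 24·4 + 3·4^2 = 10.
For P < $10 the firm produces nothing.

$10 per unit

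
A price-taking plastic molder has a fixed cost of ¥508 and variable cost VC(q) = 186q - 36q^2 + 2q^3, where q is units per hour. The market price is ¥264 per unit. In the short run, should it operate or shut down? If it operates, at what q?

Produce at q = 13

Strip out fixed cost: VC = 186q - 36q^2 + 2q^3. Then AVC = 186 - 36q + 2q^2 and MC = 186 - 72q + 6q^2.
AVC is minimized where dAVC/dq = -36 + 4q = 0, at q = 9; min AVC = 186 - 36·9 + 2·9^2 = ¥24.
Because ¥264 ≥ ¥24, revenue can cover variable cost; the firm operates.
P = MC gives -78 - 72q + 6q^2 = 0, with roots -1 and 13. Take the larger (rising MC): q* = 13.
Check: AVC at q = 13 is ¥56 ≤ P, so revenue covers variable cost.
Profit = P·q − TC = 264·13 − 1236 = ¥2196.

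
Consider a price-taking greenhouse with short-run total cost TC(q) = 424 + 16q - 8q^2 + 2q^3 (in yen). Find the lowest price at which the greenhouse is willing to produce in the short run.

The shutdown price is the minimum of AVC. VC = 16q - 8q^2 + 2q^3, so AVC = 16 - 8q + 2q^2.
dAVC/dq = -8 + 4q = 0 gives q = 2. min AVC = 16 - 8·2 + 2·2^2 = 8.
The firm shuts down for any P below ¥8.

¥8 per unit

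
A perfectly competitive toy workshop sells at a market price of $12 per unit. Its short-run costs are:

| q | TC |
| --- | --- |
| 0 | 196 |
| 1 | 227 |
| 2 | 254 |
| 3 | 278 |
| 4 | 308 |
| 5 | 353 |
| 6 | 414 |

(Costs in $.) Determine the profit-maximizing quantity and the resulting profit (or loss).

Profit at each row (π = 12q − TC): q=0: -196; q=1: -215; q=2: -230; q=3: -242; q=4: -260; q=5: -293; q=6: -342.
Profit is highest at q = 0. Equivalently, the lowest AVC in the table is 82/3 ≈ $27.33 at q = 3, and P = $12 falls below it — price never covers variable cost, so the firm shuts down and loses only its fixed cost.

q = 0 (shut down); profit = -$196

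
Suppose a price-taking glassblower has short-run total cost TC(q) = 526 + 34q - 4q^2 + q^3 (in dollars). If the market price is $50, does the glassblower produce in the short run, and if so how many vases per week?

Produce at q = 4

Variable cost is VC = 34q - 4q^2 + q^3, so AVC = VC/q = 34 - 4q + q^2 and MC = dTC/dq = 34 - 8q + 3q^2.
The AVC parabola has its vertex at q = 4/2 = 2, where AVC = 34 - 4·2 + 2^2 = $30.
Because $50 ≥ $30, revenue can cover variable cost; the firm operates.
Solving P = MC: -16 - 8q + 3q^2 = 0 ⇒ q = -4/3 or 4. On the upward-sloping branch, q* = 4.
Check: AVC at q = 4 is $34 ≤ P, so revenue covers variable cost.
Profit = P·q − TC = 50·4 − 662 = -$462, a loss, but smaller than the $526 fixed cost the firm would lose by shutting down.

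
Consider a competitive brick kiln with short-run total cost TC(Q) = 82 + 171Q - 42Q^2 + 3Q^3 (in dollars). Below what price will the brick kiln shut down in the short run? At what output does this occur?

$24 per unit, at Q = 7

Short-run supply begins at min AVC. From VC = 171Q - 42Q^2 + 3Q^3, AVC = 171 - 42Q + 3Q^2.
dAVC/dQ = -42 + 6Q = 0 gives Q = 7. min AVC = 171 - 42·7 + 3·7^2 = 24.
For P < $24 the firm produces nothing.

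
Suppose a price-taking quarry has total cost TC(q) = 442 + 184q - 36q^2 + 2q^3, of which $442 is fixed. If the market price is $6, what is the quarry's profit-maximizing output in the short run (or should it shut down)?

Variable cost is VC = 184q - 36q^2 + 2q^3, so AVC = VC/q = 184 - 36q + 2q^2 and MC = dTC/dq = 184 - 72q + 6q^2.
AVC hits its minimum where MC = AVC, at q = 9, giving min AVC = 184 - 36·9 + 2·9^2 = $22.
With P < min AVC ($6 < $22), every unit sold adds to the loss.
The firm minimizes its loss by shutting down and losing only its fixed cost of $442.

Shut down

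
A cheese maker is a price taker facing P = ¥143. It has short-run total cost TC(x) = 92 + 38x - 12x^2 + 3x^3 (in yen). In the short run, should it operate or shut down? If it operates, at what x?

Produce at x = 5

Strip out fixed cost: VC = 38x - 12x^2 + 3x^3. Then AVC = 38 - 12x + 3x^2 and MC = 38 - 24x + 9x^2.
The AVC parabola has its vertex at x = 12/6 = 2, where AVC = 38 - 12·2 + 3·2^2 = ¥26.
P = ¥143 exceeds min AVC = ¥26, so the firm stays open.
Set P = MC: 143 = 38 - 24x + 9x^2 → -105 - 24x + 9x^2 = 0. The roots are x = -7/3 and x = 5; the profit-maximizing output is on the rising part of MC, so x* = 5.
Check: AVC at x = 5 is ¥53 ≤ P, so revenue covers variable cost.
Profit = P·x − TC = 143·5 − 357 = ¥358.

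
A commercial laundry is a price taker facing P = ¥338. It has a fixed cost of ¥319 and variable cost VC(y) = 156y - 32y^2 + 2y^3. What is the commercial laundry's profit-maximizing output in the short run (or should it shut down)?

Strip out fixed cost: VC = 156y - 32y^2 + 2y^3. Then AVC = 156 - 32y + 2y^2 and MC = 156 - 64y + 6y^2.
AVC hits its minimum where MC = AVC, at y = 8, giving min AVC = 156 - 32·8 + 2·8^2 = ¥28.
Because ¥338 ≥ ¥28, revenue can cover variable cost; the firm operates.
P = MC gives -182 - 64y + 6y^2 = 0, with roots -7/3 and 13. Take the larger (rising MC): y* = 13.
Check: AVC at y = 13 is ¥78 ≤ P, so revenue covers variable cost.
Profit = P·y − TC = 338·13 − 1333 = ¥3061.

Produce at y = 13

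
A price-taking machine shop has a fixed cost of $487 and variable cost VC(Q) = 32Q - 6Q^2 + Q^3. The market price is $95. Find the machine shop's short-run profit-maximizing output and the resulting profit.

Profit = -$95 at Q = 7

AVC = 32 - 6Q + Q^2 has its minimum $23 at Q = 3; price $95 clears that bar, so the firm operates.
MC = 32 - 12Q + 3Q^2. Setting P = MC and taking the root on the rising branch gives Q* = 7.
TR = 95·7 = 665. TC = 487 + 273 = 760. Profit = 665 − 760 = -$95.
Shutting down would mean losing the fixed cost of $487, so operating at a loss of $95 is better by $392.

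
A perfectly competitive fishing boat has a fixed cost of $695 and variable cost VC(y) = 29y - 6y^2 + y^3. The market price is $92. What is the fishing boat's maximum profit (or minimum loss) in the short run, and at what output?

AVC = 29 - 6y + y^2 has its minimum $20 at y = 3; price $92 clears that bar, so the firm operates.
With MC = 29 - 12y + 3y^2, P = MC on the upward-sloping part at y* = 7.
TR = 92·7 = 644. TC = 695 + 252 = 947. Profit = 644 − 947 = -$303.
Shutting down would mean losing the fixed cost of $695, so operating at a loss of $303 is better by $392.

Profit = -$303 at y = 7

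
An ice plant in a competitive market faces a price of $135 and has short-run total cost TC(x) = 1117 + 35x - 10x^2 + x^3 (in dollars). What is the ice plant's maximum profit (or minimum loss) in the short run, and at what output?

AVC = 35 - 10x + x^2; min AVC = $10 at x = 5. Since P = $135 ≥ min AVC, the firm produces.
MC = 35 - 20x + 3x^2. Setting P = MC and taking the root on the rising branch gives x* = 10.
TR = 135·10 = 1350. TC = 1117 + 350 = 1467. Profit = 1350 − 1467 = -$117.
Shutting down would mean losing the fixed cost of $1117, so operating at a loss of $117 is better by $1000.

Profit = -$117 at x = 10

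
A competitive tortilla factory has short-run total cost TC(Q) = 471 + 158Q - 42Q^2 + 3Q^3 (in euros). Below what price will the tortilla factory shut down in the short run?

€11 per unit

The shutdown price is the minimum of AVC. VC = 158Q - 42Q^2 + 3Q^3, so AVC = 158 - 42Q + 3Q^2.
At the minimum of AVC, MC = AVC. MC = 158 - 84Q + 9Q^2; setting MC = AVC gives 6Q^2 - 42Q = 0, so Q = 7. min AVC = 11.
So the shutdown price is €11.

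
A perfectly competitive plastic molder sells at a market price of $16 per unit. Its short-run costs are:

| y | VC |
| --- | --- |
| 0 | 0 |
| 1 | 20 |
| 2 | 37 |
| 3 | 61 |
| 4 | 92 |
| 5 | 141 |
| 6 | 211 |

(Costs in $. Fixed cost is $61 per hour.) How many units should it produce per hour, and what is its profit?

y = 0 (shut down); profit = -$61

Tabulate TR − TC: y=0: -61; y=1: -65; y=2: -66; y=3: -74; y=4: -89; y=5: -122; y=6: -176.
Profit is highest at y = 0. Equivalently, the lowest AVC in the table is 37/2 ≈ $18.50 at y = 2, and P = $16 falls below it — price never covers variable cost, so the firm shuts down and loses only its fixed cost.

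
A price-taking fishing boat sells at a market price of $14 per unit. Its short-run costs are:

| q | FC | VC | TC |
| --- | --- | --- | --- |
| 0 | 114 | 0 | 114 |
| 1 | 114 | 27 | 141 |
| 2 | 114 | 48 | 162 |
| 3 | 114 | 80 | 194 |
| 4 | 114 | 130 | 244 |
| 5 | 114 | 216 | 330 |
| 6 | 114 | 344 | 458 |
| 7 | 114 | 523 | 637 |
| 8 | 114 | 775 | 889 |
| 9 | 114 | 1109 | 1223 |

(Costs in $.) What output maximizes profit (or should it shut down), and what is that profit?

q = 0 (shut down); profit = -$114

Compute π = P·q − TC at each output: q=0: -114; q=1: -127; q=2: -134; q=3: -152; q=4: -188; q=5: -260; q=6: -374; q=7: -539; q=8: -777; q=9: -1097.
Profit is highest at q = 0. Equivalently, the lowest AVC in the table is 48/2 ≈ $24 at q = 2, and P = $14 falls below it — price never covers variable cost, so the firm shuts down and loses only its fixed cost.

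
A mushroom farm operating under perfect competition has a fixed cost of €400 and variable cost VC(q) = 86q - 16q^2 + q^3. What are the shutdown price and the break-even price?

Shutdown price = €22; break-even price = €66

Shutdown price = min AVC. AVC = 86 - 16q + q^2, with vertex at q = 8 and minimum €22.
ATC = 400/q + 86 - 16q + q^2. Setting dATC/dq = −400/q^2 − 16 + 2q = 0 gives q = 10 (since 2·10^3 − 16·10^2 = 400).
min ATC = 400/10 + 86 − 16·10 + 10^2 = €66. That is the break-even price.
For €22 ≤ P < €66 the firm produces at a loss; below €22 it shuts down.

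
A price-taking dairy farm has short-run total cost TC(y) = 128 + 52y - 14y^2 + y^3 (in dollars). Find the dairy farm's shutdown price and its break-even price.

Shutdown price = $3; break-even price = $20

Shutdown price = min AVC. AVC = 52 - 14y + y^2, with vertex at y = 7 and minimum $3.
ATC = 128/y + 52 - 14y + y^2. Setting dATC/dy = −128/y^2 − 14 + 2y = 0 gives y = 8 (since 2·8^3 − 14·8^2 = 128).
min ATC = 128/8 + 52 − 14·8 + 8^2 = $20. That is the break-even price.
Between these two prices the firm operates at a loss; above $20 it earns a profit.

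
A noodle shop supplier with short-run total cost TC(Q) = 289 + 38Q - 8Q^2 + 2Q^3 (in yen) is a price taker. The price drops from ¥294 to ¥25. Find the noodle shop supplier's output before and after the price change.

MC = 38 - 16Q + 6Q^2; the shutdown threshold is min AVC = ¥30 (at Q = 2).
At P = ¥294 ≥ min AVC, set P = MC on the rising branch: Q = 8.
At P = ¥25 < min AVC = ¥30, price no longer covers variable cost at any output, so the firm shuts down: Q = 0.

Output falls from 8 to 0 (the firm shuts down)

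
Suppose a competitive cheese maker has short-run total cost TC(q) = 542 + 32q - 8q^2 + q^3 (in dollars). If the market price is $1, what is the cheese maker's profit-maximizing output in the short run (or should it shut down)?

Variable cost is VC = 32q - 8q^2 + q^3, so AVC = VC/q = 32 - 8q + q^2 and MC = dTC/dq = 32 - 16q + 3q^2.
AVC is minimized where dAVC/dq = -8 + 2q = 0, at q = 4; min AVC = 32 - 8·4 + 4^2 = $16.
P = $1 lies below min AVC = $16; no output level covers variable cost.
Best response: produce nothing and absorb the $542 fixed cost.

Shut down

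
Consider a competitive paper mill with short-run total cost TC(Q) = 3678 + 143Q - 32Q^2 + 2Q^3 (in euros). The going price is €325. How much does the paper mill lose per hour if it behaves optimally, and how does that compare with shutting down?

Profit = -€298 at Q = 13

AVC = 143 - 32Q + 2Q^2 has its minimum €15 at Q = 8; price €325 clears that bar, so the firm operates.
MC = 143 - 64Q + 6Q^2. Setting P = MC and taking the root on the rising branch gives Q* = 13.
TR = 325·13 = 4225. TC = 3678 + 845 = 4523. Profit = 4225 − 4523 = -€298.
That loss of €298 beats the €3678 the firm would lose by shutting down; producing recovers €3380 of fixed cost.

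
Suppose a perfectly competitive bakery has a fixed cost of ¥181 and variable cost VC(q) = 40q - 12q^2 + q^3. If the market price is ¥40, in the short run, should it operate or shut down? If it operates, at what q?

Produce at q = 8

Strip out fixed cost: VC = 40q - 12q^2 + q^3. Then AVC = 40 - 12q + q^2 and MC = 40 - 24q + 3q^2.
The AVC parabola has its vertex at q = 12/2 = 6, where AVC = 40 - 12·6 + 6^2 = ¥4.
Because ¥40 ≥ ¥4, revenue can cover variable cost; the firm operates.
P = MC gives -24q + 3q^2 = 0, with roots 0 and 8. Take the larger (rising MC): q* = 8.
Check: AVC at q = 8 is ¥8 ≤ P, so revenue covers variable cost.
Profit = P·q − TC = 40·8 − 245 = ¥75.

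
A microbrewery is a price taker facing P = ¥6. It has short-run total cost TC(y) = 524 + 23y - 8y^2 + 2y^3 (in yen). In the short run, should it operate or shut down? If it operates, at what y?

Variable cost is VC = 23y - 8y^2 + 2y^3, so AVC = VC/y = 23 - 8y + 2y^2 and MC = dTC/dy = 23 - 16y + 6y^2.
The AVC parabola has its vertex at y = 8/4 = 2, where AVC = 23 - 8·2 + 2·2^2 = ¥15.
Since P = ¥6 < min AVC = ¥15, price fails to cover variable cost at any output.
Best response: produce nothing and absorb the ¥524 fixed cost.

Shut down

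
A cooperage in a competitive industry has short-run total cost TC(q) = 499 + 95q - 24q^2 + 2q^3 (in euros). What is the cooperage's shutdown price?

The firm shuts down when price falls below the minimum of average variable cost. AVC = VC/q = 95 - 24q + 2q^2.
At the minimum of AVC, MC = AVC. MC = 95 - 48q + 6q^2; setting MC = AVC gives 4q^2 - 24q = 0, so q = 6. min AVC = 23.
So the shutdown price is €23.

€23 per unit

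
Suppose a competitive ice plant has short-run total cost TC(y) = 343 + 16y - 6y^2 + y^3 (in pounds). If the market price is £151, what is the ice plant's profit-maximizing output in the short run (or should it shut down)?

Strip out fixed cost: VC = 16y - 6y^2 + y^3. Then AVC = 16 - 6y + y^2 and MC = 16 - 12y + 3y^2.
AVC is minimized where dAVC/dy = -6 + 2y = 0, at y = 3; min AVC = 16 - 6·3 + 3^2 = £7.
Since P = £151 ≥ min AVC = £7, price covers variable cost and the firm should produce.
Set P = MC: 151 = 16 - 12y + 3y^2 → -135 - 12y + 3y^2 = 0. The roots are y = -5 and y = 9; the profit-maximizing output is on the rising part of MC, so y* = 9.
Check: AVC at y = 9 is £43 ≤ P, so revenue covers variable cost.
Profit = P·y − TC = 151·9 − 730 = £629.

Produce at y = 9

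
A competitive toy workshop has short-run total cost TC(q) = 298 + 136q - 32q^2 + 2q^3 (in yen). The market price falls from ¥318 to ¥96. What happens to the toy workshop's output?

Output falls from 13 to 10

AVC = 136 - 32q + 2q^2, minimized at q = 8 where min AVC = ¥8. MC = 136 - 64q + 6q^2.
At P = ¥318 ≥ min AVC, set P = MC on the rising branch: q = 13.
At P = ¥96 ≥ min AVC, set P = MC: q = 10. The firm stays open but cuts output.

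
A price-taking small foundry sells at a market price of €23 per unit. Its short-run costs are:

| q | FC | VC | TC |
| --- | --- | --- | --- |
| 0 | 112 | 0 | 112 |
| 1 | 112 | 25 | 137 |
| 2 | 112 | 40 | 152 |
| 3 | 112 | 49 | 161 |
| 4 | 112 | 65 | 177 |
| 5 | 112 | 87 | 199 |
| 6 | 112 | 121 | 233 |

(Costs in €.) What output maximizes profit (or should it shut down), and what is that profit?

Tabulate TR − TC: q=0: -112; q=1: -114; q=2: -106; q=3: -92; q=4: -85; q=5: -84; q=6: -95.
Profit is maximized at q = 5. AVC there is 87/5 = €17.40 ≤ P, so producing beats shutting down (which would give -€112).

q = 5; profit = -€84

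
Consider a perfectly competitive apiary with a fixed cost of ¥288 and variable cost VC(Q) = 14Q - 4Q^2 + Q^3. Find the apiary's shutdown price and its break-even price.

Shutdown price = ¥10; break-even price = ¥74

Shutdown price = min AVC. AVC = 14 - 4Q + Q^2, with vertex at Q = 2 and minimum ¥10.
ATC = 288/Q + 14 - 4Q + Q^2. Setting dATC/dQ = −288/Q^2 − 4 + 2Q = 0 gives Q = 6 (since 2·6^3 − 4·6^2 = 288).
min ATC = 288/6 + 14 − 4·6 + 6^2 = ¥74. That is the break-even price.
For ¥10 ≤ P < ¥74 the firm produces at a loss; below ¥10 it shuts down.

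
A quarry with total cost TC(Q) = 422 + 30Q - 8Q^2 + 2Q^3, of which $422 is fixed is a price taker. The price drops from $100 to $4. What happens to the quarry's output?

Output falls from 5 to 0 (the firm shuts down)

MC = 30 - 16Q + 6Q^2; the shutdown threshold is min AVC = $22 (at Q = 2).
At P = $100 ≥ min AVC, set P = MC on the rising branch: Q = 5.
At P = $4 < min AVC = $22, price no longer covers variable cost at any output, so the firm shuts down: Q = 0.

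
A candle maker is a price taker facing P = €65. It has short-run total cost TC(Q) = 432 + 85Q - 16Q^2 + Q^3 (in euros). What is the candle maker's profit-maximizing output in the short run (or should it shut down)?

Produce at Q = 10

Variable cost is VC = 85Q - 16Q^2 + Q^3, so AVC = VC/Q = 85 - 16Q + Q^2 and MC = dTC/dQ = 85 - 32Q + 3Q^2.
AVC is minimized where dAVC/dQ = -16 + 2Q = 0, at Q = 8; min AVC = 85 - 16·8 + 8^2 = €21.
Since P = €65 ≥ min AVC = €21, price covers variable cost and the firm should produce.
Solving P = MC: 20 - 32Q + 3Q^2 = 0 ⇒ Q = 2/3 or 10. On the upward-sloping branch, Q* = 10.
Check: AVC at Q = 10 is €25 ≤ P, so revenue covers variable cost.
Profit = P·Q − TC = 65·10 − 682 = -€32, a loss, but smaller than the €432 fixed cost the firm would lose by shutting down.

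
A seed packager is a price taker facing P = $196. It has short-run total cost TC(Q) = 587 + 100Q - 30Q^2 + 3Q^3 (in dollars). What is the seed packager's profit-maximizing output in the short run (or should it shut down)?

Strip out fixed cost: VC = 100Q - 30Q^2 + 3Q^3. Then AVC = 100 - 30Q + 3Q^2 and MC = 100 - 60Q + 9Q^2.
AVC hits its minimum where MC = AVC, at Q = 5, giving min AVC = 100 - 30·5 + 3·5^2 = $25.
Because $196 ≥ $25, revenue can cover variable cost; the firm operates.
P = MC gives -96 - 60Q + 9Q^2 = 0, with roots -4/3 and 8. Take the larger (rising MC): Q* = 8.
Check: AVC at Q = 8 is $52 ≤ P, so revenue covers variable cost.
Profit = P·Q − TC = 196·8 − 1003 = $565.

Produce at Q = 8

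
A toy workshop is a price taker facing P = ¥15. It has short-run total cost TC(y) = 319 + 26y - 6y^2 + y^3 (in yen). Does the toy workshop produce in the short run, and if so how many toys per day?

Shut down

Strip out fixed cost: VC = 26y - 6y^2 + y^3. Then AVC = 26 - 6y + y^2 and MC = 26 - 12y + 3y^2.
AVC hits its minimum where MC = AVC, at y = 3, giving min AVC = 26 - 6·3 + 3^2 = ¥17.
Since P = ¥15 < min AVC = ¥17, price fails to cover variable cost at any output.
The firm minimizes its loss by shutting down and losing only its fixed cost of ¥319.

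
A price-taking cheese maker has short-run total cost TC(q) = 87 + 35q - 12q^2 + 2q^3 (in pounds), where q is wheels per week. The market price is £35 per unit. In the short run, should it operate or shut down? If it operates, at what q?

From TC, MC = TC'(q) = 35 - 24q + 6q^2 and AVC = VC/q = 35 - 12q + 2q^2.
AVC hits its minimum where MC = AVC, at q = 3, giving min AVC = 35 - 12·3 + 2·3^2 = £17.
Because £35 ≥ £17, revenue can cover variable cost; the firm operates.
Solving P = MC: -24q + 6q^2 = 0 ⇒ q = 0 or 4. On the upward-sloping branch, q* = 4.
Check: AVC at q = 4 is £19 ≤ P, so revenue covers variable cost.
Profit = P·q − TC = 35·4 − 163 = -£23, a loss, but smaller than the £87 fixed cost the firm would lose by shutting down.

Produce at q = 4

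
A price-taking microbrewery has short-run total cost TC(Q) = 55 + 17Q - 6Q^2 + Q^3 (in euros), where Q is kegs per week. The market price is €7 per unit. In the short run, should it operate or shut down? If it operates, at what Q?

Shut down

From TC, MC = TC'(Q) = 17 - 12Q + 3Q^2 and AVC = VC/Q = 17 - 6Q + Q^2.
AVC is minimized where dAVC/dQ = -6 + 2Q = 0, at Q = 3; min AVC = 17 - 6·3 + 3^2 = €8.
With P < min AVC (€7 < €8), every unit sold adds to the loss.
Best response: produce nothing and absorb the €55 fixed cost.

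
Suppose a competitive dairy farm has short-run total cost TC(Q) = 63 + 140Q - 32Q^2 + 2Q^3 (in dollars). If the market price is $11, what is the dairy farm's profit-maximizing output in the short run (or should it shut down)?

Shut down

Variable cost is VC = 140Q - 32Q^2 + 2Q^3, so AVC = VC/Q = 140 - 32Q + 2Q^2 and MC = dTC/dQ = 140 - 64Q + 6Q^2.
The AVC parabola has its vertex at Q = 32/4 = 8, where AVC = 140 - 32·8 + 2·8^2 = $12.
Since P = $11 < min AVC = $12, price fails to cover variable cost at any output.
Shutting down limits the loss to fixed cost, $63.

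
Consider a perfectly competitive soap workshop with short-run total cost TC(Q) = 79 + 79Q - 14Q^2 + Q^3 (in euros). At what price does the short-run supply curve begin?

€30 per unit

The firm shuts down when price falls below the minimum of average variable cost. AVC = VC/Q = 79 - 14Q + Q^2.
dAVC/dQ = -14 + 2Q = 0 gives Q = 7. min AVC = 79 - 14·7 + 7^2 = 30.
For P < €30 the firm produces nothing.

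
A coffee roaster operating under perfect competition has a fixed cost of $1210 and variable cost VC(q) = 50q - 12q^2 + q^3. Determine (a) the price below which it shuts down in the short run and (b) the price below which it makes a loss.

Shutdown price = $14; break-even price = $149

Shutdown price = min AVC. AVC = 50 - 12q + q^2, with vertex at q = 6 and minimum $14.
ATC = 1210/q + 50 - 12q + q^2. Setting dATC/dq = −1210/q^2 − 12 + 2q = 0 gives q = 11 (since 2·11^3 − 12·11^2 = 1210).
min ATC = 1210/11 + 50 − 12·11 + 11^2 = $149. That is the break-even price.
For $14 ≤ P < $149 the firm produces at a loss; below $14 it shuts down.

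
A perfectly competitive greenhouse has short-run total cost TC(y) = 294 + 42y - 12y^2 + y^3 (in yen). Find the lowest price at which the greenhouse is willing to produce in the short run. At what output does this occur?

¥6 per unit, at y = 6

The shutdown price is the minimum of AVC. VC = 42y - 12y^2 + y^3, so AVC = 42 - 12y + y^2.
At the minimum of AVC, MC = AVC. MC = 42 - 24y + 3y^2; setting MC = AVC gives 2y^2 - 12y = 0, so y = 6. min AVC = 6.
The firm shuts down for any P below ¥6.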